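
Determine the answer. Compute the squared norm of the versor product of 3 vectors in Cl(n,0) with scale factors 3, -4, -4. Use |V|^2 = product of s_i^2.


Each vector v_i has |v_i|^2 = s_i^2
Squared scales: 3^2 = 9, (-4)^2 = 16, (-4)^2 = 16
|V|^2 = 9 * 16 * 16
= 2304


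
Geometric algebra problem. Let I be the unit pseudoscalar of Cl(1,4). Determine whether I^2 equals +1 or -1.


The pseudoscalar I = e1...e_n (product of all n generators) of Cl(p,q) satisfies I^2 = (-1)^(q + n(n-1)/2).
p = 1, q = 4, n = p + q = 5
n(n-1)/2 = 5 * 4 / 2 = 10
Exponent = q + n(n-1)/2 = 4 + 10 = 14
I^2 = (-1)^14 = +1


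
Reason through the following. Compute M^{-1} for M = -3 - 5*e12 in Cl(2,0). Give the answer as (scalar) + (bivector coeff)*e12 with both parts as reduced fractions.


M = -3 - 5*e12, where e12^2 = -1.
Since M commutes with its reverse ~M = a - b*e12, M * ~M = a^2 - b^2*e12^2 = a^2 + b^2.
So M^{-1} = ~M / (a^2 + b^2) = (a - b*e12)/(a^2 + b^2).
a^2 + b^2 = 9 + 25 = 34
Scalar part = -3/34 = -3/34
Bivector coeff = 5/34 = 5/34
M^{-1} = -3/34 + 5/34*e12


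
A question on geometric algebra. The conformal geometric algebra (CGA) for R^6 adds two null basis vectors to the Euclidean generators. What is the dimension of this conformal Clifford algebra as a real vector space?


The conformal model of R^6 uses Cl(7,1): the 6 Euclidean generators plus two extra orthogonal generators e+ (e+^2 = +1) and e- (e-^2 = -1), from which the null vectors e0, einf are built.
Number of generators m = 6 + 2 = 8.
dim Cl(p,q) = 2^m = 2^8 = 256


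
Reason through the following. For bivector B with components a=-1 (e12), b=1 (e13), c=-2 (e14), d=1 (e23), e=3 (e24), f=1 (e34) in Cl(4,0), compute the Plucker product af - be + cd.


Plucker relation: af - be + cd
a*f = (-1)*1 = -1
b*e = 1*3 = 3
c*d = (-2)*1 = -2
af - be + cd = -1 - 3 + (-2)
= -6


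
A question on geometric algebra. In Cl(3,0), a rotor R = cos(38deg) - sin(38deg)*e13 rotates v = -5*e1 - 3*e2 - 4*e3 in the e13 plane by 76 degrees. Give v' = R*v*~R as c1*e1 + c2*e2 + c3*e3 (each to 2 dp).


Rotor R = cos(38deg) - sin(38deg)*e13
Rotation angle theta = 2 * 38 = 76 degrees in the e13 plane (e1 -> e3).
The component perpendicular to the plane (e2) is invariant: v'_2 = v2 = -3.00
cos(76deg) = 0.2419, sin(76deg) = 0.9703
v'_1 = v1*cos(theta) - v3*sin(theta) = -5*0.2419 - (-4)*0.9703 = 2.67
v'_3 = v1*sin(theta) + v3*cos(theta) = -5*0.9703 + (-4)*0.2419 = -5.82
v' = 2.67*e1 - 3.00*e2 - 5.82*e3


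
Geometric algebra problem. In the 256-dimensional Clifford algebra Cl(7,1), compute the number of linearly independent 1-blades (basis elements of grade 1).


Number of grade-k basis blades in Cl(p,q) with n = p + q is C(n, k).
n = 7 + 1 = 8
C(8, 1) = 8! / (1! * 7!)
= 40320 / (1 * 5040)
= 8


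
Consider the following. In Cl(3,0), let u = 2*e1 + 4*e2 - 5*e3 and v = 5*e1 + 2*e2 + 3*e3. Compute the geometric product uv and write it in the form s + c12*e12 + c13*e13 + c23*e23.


In Cl(3,0): e_i^2 = 1, e_ie_j = -e_je_i for i != j.
Scalar part = u . v = 2*5 + 4*2 + (-5)*3
= 10 + 8 + (-15) = 3
e12 coeff = 2*2 - 4*5 = 4 - 20 = -16
e13 coeff = 2*3 - (-5)*5 = 6 - (-25) = 31
e23 coeff = 4*3 - (-5)*2 = 12 - (-10) = 22
uv = 3 - 16*e12 + 31*e13 + 22*e23


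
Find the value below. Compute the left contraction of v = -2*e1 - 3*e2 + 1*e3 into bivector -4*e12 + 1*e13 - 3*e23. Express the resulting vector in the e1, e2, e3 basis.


Left contraction v _| B = <vB>_1 (grade-1 part of the geometric product vB).
Using e1_|e12 = e2, e2_|e12 = -e1, e1_|e13 = e3, e3_|e13 = -e1, e2_|e23 = e3, e3_|e23 = -e2:
e1 coeff: -v2*b12 - v3*b13 = -(-3)*(-4) - (1)*(1) = -13
e2 coeff: v1*b12 - v3*b23 = (-2)*(-4) - (1)*(-3) = 11
e3 coeff: v1*b13 + v2*b23 = (-2)*(1) + (-3)*(-3) = 7
v _| B = -13*e1 + 11*e2 + 7*e3


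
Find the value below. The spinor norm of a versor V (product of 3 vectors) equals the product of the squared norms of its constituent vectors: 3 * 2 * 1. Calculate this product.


Spinor norm N(V) = |v1|^2 * |v2|^2 * ... * |v3|^2
= 3 * 2 * 1
Running product: 3, 6, 6
N(V) = 6


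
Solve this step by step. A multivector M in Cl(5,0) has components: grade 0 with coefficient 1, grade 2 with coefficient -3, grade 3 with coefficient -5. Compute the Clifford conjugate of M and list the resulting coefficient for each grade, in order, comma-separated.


Clifford conjugate sign for grade k: (-1)^(k(k+1)/2)
Grade 0: (-1)^(0*1/2) = (-1)^0 = 1, coeff 1 -> 1
Grade 2: (-1)^(2*3/2) = (-1)^3 = -1, coeff -3 -> 3
Grade 3: (-1)^(3*4/2) = (-1)^6 = 1, coeff -5 -> -5
Conjugated coefficients: 1, 3, -5


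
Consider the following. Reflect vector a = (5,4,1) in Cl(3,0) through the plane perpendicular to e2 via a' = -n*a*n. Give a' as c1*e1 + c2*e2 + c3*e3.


Reflection formula: a' = -n*a*n, with n = e2 (unit vector, n^2 = 1).
For reflection through hyperplane perp to e2:
The component along e2 flips sign, others stay.
a = (5, 4, 1)
a' = (5, -4, 1)
a' = 5*e1 - 4*e2 + 1*e3


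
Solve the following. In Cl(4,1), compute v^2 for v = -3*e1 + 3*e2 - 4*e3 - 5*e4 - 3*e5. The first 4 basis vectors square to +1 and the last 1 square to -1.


v^2 = sum of c_i^2 * e_i^2
Positive signature terms (e_i^2 = +1): (-3)^2 + 3^2 + (-4)^2 + (-5)^2 = 59
Negative signature terms (e_j^2 = -1): (-3)^2 = 9
v^2 = 59 - 9 = 50


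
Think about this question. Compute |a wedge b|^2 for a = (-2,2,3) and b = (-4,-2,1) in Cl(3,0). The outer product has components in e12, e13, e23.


a wedge b = (a1*b2 - a2*b1)*e12 + (a1*b3 - a3*b1)*e13 + (a2*b3 - a3*b2)*e23
e12 coeff: (-2)*(-2) - 2*(-4) = 4 - (-8) = 12
e13 coeff: (-2)*1 - 3*(-4) = -2 - (-12) = 10
e23 coeff: 2*1 - 3*(-2) = 2 - (-6) = 8
|a wedge b|^2 = 12^2 + 10^2 + 8^2
= 144 + 100 + 64
= 308


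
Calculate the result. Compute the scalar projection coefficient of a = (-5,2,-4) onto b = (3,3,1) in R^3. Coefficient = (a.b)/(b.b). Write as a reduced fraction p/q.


Projection coefficient = (a . b) / (b . b)
a . b = (-5)*3 + 2*3 + (-4)*1
= -15 + 6 + (-4) = -13
b . b = 3^2 + 3^2 + 1^2
= 9 + 9 + 1 = 19
Coefficient = -13/19
In lowest terms: -13/19


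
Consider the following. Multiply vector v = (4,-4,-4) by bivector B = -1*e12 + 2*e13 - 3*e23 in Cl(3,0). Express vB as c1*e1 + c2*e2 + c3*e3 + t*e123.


vB has grade-1 (vector) and grade-3 (trivector) parts: vB = (v _| B) + (v ^ B).
Vector part <vB>_1:
  e1: -v2*b12 - v3*b13 = -(-4)*(-1) - (-4)*(2) = 4
  e2: v1*b12 - v3*b23 = (4)*(-1) - (-4)*(-3) = -16
  e3: v1*b13 + v2*b23 = (4)*(2) + (-4)*(-3) = 20
Trivector part <vB>_3:
  e123: v1*b23 - v2*b13 + v3*b12 = (4)*(-3) - (-4)*(2) + (-4)*(-1) = 0
vB = 4*e1 - 16*e2 + 20*e3 + 0*e123


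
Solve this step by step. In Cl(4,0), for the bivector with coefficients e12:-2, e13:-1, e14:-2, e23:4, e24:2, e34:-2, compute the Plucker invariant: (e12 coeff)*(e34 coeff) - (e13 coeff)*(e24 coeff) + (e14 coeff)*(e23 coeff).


Plucker relation: af - be + cd
a*f = (-2)*(-2) = 4
b*e = (-1)*2 = -2
c*d = (-2)*4 = -8
af - be + cd = 4 - (-2) + (-8)
= -2


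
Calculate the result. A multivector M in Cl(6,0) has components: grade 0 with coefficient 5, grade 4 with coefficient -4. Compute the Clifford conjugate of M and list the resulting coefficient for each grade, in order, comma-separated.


Clifford conjugate sign for grade k: (-1)^(k(k+1)/2)
Grade 0: (-1)^(0*1/2) = (-1)^0 = 1, coeff 5 -> 5
Grade 4: (-1)^(4*5/2) = (-1)^10 = 1, coeff -4 -> -4
Conjugated coefficients: 5, -4


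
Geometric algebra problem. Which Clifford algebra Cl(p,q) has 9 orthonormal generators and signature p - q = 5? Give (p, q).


We need p + q = 9 and p - q = 5.
Adding: 2p = 9 + 5 = 14, so p = 7.
Then q = 9 - 7 = 2.
(p, q) = (7, 2)


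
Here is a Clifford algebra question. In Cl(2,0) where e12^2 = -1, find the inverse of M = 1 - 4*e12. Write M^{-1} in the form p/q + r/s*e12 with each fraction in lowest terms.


M = 1 - 4*e12, where e12^2 = -1.
Since M commutes with its reverse ~M = a - b*e12, M * ~M = a^2 - b^2*e12^2 = a^2 + b^2.
So M^{-1} = ~M / (a^2 + b^2) = (a - b*e12)/(a^2 + b^2).
a^2 + b^2 = 1 + 16 = 17
Scalar part = 1/17 = 1/17
Bivector coeff = 4/17 = 4/17
M^{-1} = 1/17 + 4/17*e12


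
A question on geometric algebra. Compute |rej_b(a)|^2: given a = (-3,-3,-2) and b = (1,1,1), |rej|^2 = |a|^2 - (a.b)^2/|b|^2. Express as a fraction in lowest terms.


|a|^2 = (-3)^2 + (-3)^2 + (-2)^2 = 22
|b|^2 = 1^2 + 1^2 + 1^2 = 3
a . b = (-3)*1 + (-3)*1 + (-2)*1 = -8
(a.b)^2 = (-8)^2 = 64
|rej|^2 = 22 - 64/3
= (66 - 64)/3
= 2/3
In lowest terms: 2/3


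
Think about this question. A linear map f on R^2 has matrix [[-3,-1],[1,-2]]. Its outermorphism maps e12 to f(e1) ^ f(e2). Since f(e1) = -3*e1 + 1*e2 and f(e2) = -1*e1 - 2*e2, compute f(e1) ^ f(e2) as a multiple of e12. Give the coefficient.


The outermorphism of a linear map f sends e1^e2 to f(e1)^f(e2).
f(e1) = -3*e1 + 1*e2
f(e2) = -1*e1 - 2*e2
f(e1) ^ f(e2) = (-3*e1 + 1*e2) ^ (-1*e1 - 2*e2)
= (-3)*(-2)*e12 + 1*(-1)*e21
= (6 - (-1))*e12
= 7*e12
Coefficient = 7


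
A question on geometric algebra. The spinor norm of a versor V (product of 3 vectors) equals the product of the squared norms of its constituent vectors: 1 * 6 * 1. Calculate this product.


Spinor norm N(V) = |v1|^2 * |v2|^2 * ... * |v3|^2
= 1 * 6 * 1
Running product: 1, 6, 6
N(V) = 6


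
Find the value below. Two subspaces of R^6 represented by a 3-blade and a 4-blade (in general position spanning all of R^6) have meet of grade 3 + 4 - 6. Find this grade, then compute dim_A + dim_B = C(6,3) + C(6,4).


Meet grade = grade(A) + grade(B) - n
= 3 + 4 - 6 = 1
C(6,3) = 20
C(6,4) = 15
dim_A + dim_B = 20 + 15 = 35


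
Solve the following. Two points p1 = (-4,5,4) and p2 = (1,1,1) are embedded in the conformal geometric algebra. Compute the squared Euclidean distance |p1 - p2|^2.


p1 - p2 = (-5, 4, 3)
|p1 - p2|^2 = (-5)^2 + 4^2 + 3^2
= 25 + 16 + 9
= 50


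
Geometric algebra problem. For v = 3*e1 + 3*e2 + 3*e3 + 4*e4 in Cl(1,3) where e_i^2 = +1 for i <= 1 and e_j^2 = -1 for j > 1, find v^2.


v^2 = sum of c_i^2 * e_i^2
Positive signature terms (e_i^2 = +1): 3^2 = 9
Negative signature terms (e_j^2 = -1): 3^2 + 3^2 + 4^2 = 34
v^2 = 9 - 34 = -25


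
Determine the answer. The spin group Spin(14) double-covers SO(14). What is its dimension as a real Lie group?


Spin(n) double-covers SO(n); both have Lie algebra so(n) of dimension n(n-1)/2.
n = 14
n(n-1) = 14 * 13 = 182
dim Spin(14) = 182/2 = 91


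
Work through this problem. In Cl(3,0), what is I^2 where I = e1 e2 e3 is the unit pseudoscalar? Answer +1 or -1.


The pseudoscalar I = e1...e_n (product of all n generators) of Cl(p,q) satisfies I^2 = (-1)^(q + n(n-1)/2).
p = 3, q = 0, n = p + q = 3
n(n-1)/2 = 3 * 2 / 2 = 3
Exponent = q + n(n-1)/2 = 0 + 3 = 3
I^2 = (-1)^3 = -1


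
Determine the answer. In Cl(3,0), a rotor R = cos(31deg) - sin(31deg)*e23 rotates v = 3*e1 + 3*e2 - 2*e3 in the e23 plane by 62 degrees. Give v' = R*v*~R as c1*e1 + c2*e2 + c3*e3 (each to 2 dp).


Rotor R = cos(31deg) - sin(31deg)*e23
Rotation angle theta = 2 * 31 = 62 degrees in the e23 plane (e2 -> e3).
The component perpendicular to the plane (e1) is invariant: v'_1 = v1 = 3.00
cos(62deg) = 0.4695, sin(62deg) = 0.8829
v'_2 = v2*cos(theta) - v3*sin(theta) = 3*0.4695 - (-2)*0.8829 = 3.17
v'_3 = v2*sin(theta) + v3*cos(theta) = 3*0.8829 + (-2)*0.4695 = 1.71
v' = 3.00*e1 + 3.17*e2 + 1.71*e3


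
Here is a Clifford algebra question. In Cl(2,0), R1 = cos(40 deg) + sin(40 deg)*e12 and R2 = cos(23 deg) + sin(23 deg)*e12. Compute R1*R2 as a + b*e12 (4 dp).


Same-plane rotors commute and their half-angles add:
R1*R2 = cos(a1 + a2) + sin(a1 + a2)*e12.
a1 + a2 = 40 + 23 = 63 deg
cos(63 deg) = 0.4540
sin(63 deg) = 0.8910
R1*R2 = 0.4540 + 0.8910*e12


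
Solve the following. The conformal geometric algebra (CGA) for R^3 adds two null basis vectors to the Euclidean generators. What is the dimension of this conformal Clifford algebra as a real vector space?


The conformal model of R^3 uses Cl(4,1): the 3 Euclidean generators plus two extra orthogonal generators e+ (e+^2 = +1) and e- (e-^2 = -1), from which the null vectors e0, einf are built.
Number of generators m = 3 + 2 = 5.
dim Cl(p,q) = 2^m = 2^5 = 32


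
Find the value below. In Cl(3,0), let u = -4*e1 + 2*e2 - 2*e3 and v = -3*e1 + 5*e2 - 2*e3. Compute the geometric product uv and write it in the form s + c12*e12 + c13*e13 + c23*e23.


In Cl(3,0): e_i^2 = 1, e_ie_j = -e_je_i for i != j.
Scalar part = u . v = (-4)*(-3) + 2*5 + (-2)*(-2)
= 12 + 10 + 4 = 26
e12 coeff = (-4)*5 - 2*(-3) = -20 - (-6) = -14
e13 coeff = (-4)*(-2) - (-2)*(-3) = 8 - 6 = 2
e23 coeff = 2*(-2) - (-2)*5 = -4 - (-10) = 6
uv = 26 - 14*e12 + 2*e13 + 6*e23


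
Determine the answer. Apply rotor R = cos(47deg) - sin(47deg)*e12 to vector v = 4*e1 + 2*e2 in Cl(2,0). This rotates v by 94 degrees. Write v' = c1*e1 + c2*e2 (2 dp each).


Rotor R = cos(47deg) - sin(47deg)*e12
Rotation angle theta = 2 * 47 = 94 degrees
v' = R*v*~R rotates v by theta.
cos(94deg) = -0.0698, sin(94deg) = 0.9976
v'_1 = 4*cos(94deg) - 2*sin(94deg)
= 4*(-0.0698) - 2*0.9976
= -2.27
v'_2 = 4*sin(94deg) + 2*cos(94deg)
= 4*0.9976 + 2*(-0.0698)
= 3.85
v' = -2.27*e1 + 3.85*e2


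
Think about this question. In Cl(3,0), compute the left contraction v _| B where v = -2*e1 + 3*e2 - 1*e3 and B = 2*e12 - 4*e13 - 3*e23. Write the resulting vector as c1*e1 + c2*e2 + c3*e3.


Left contraction v _| B = <vB>_1 (grade-1 part of the geometric product vB).
Using e1_|e12 = e2, e2_|e12 = -e1, e1_|e13 = e3, e3_|e13 = -e1, e2_|e23 = e3, e3_|e23 = -e2:
e1 coeff: -v2*b12 - v3*b13 = -(3)*(2) - (-1)*(-4) = -10
e2 coeff: v1*b12 - v3*b23 = (-2)*(2) - (-1)*(-3) = -7
e3 coeff: v1*b13 + v2*b23 = (-2)*(-4) + (3)*(-3) = -1
v _| B = -10*e1 - 7*e2 - 1*e3


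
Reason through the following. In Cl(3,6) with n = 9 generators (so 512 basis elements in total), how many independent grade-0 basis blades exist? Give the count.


Number of grade-k basis blades in Cl(p,q) with n = p + q is C(n, k).
n = 3 + 6 = 9
C(9, 0) = 9! / (0! * 9!)
= 362880 / (1 * 362880)
= 1


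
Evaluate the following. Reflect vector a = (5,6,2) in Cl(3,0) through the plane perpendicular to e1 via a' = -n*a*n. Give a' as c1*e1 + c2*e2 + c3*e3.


Reflection formula: a' = -n*a*n, with n = e1 (unit vector, n^2 = 1).
For reflection through hyperplane perp to e1:
The component along e1 flips sign, others stay.
a = (5, 6, 2)
a' = (-5, 6, 2)
a' = -5*e1 + 6*e2 + 2*e3


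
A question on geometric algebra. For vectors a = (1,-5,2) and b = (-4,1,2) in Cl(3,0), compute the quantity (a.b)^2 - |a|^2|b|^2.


a . b = 1*(-4) + (-5)*1 + 2*2
= -4 + (-5) + 4 = -5
|a|^2 = 1^2 + (-5)^2 + 2^2 = 30
|b|^2 = (-4)^2 + 1^2 + 2^2 = 21
(a.b)^2 = (-5)^2 = 25
|a|^2 * |b|^2 = 30 * 21 = 630
Result = 25 - 630 = -605


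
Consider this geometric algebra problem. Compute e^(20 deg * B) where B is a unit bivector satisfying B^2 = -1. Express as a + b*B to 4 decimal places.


For a unit bivector B with B^2 = -1, the exponential series gives
e^(theta*B) = cos(theta) + sin(theta)*B (the GA analogue of Euler's formula).
theta = 20 degrees = 0.349066 rad
cos(20 deg) = 0.9397
sin(20 deg) = 0.3420
exp(theta*B) = 0.9397 + 0.3420*B


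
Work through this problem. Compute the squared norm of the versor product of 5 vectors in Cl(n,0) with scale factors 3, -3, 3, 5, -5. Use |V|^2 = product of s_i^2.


Each vector v_i has |v_i|^2 = s_i^2
Squared scales: 3^2 = 9, (-3)^2 = 9, 3^2 = 9, 5^2 = 25, (-5)^2 = 25
|V|^2 = 9 * 9 * 9 * 25 * 25
= 455625


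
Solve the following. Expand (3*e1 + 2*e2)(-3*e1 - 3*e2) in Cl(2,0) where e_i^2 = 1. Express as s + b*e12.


Expand: (3*e1 + 2*e2)(-3*e1 - 3*e2)
= 3*(-3)*e1e1 + 3*(-3)*e1e2 + 2*(-3)*e2e1 + 2*(-3)*e2e2
Using e1^2 = e2^2 = 1, e2e1 = -e1e2:
Scalar part s = 3*(-3) + 2*(-3) = -9 + (-6) = -15
Bivector part b = 3*(-3) - 2*(-3) = -9 - (-6) = -3
uv = -15 - 3*e12


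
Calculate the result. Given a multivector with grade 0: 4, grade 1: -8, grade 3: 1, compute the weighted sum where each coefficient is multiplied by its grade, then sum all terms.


Grade-weighted sum = sum of grade_k * coefficient_k
0*4 = 0
1*(-8) = -8
3*1 = 3
Total = 0 + (-8) + 3 = -5


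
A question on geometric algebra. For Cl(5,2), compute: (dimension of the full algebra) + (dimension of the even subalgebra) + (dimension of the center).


n = 5 + 2 = 7
Total dim = 2^7 = 128
Even subalgebra dim = 2^6 = 64
n is odd, so center dim = 2
Sum = 128 + 64 + 2 = 194


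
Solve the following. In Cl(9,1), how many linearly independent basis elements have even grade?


Even subalgebra dimension = 2^(n-1)
n = 9 + 1 = 10
2^(10 - 1) = 2^9 = 512
Verification: sum of C(10,k) for even k = 1 + 45 + 210 + 210 + 45 + 1 = 512
Result = 512


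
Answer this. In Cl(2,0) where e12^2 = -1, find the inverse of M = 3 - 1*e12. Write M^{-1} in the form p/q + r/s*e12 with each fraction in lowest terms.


M = 3 - 1*e12, where e12^2 = -1.
Since M commutes with its reverse ~M = a - b*e12, M * ~M = a^2 - b^2*e12^2 = a^2 + b^2.
So M^{-1} = ~M / (a^2 + b^2) = (a - b*e12)/(a^2 + b^2).
a^2 + b^2 = 9 + 1 = 10
Scalar part = 3/10 = 3/10
Bivector coeff = 1/10 = 1/10
M^{-1} = 3/10 + 1/10*e12


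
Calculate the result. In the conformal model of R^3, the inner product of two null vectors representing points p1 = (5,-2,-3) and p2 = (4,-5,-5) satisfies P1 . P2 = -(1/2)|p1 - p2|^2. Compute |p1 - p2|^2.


p1 - p2 = (1, 3, 2)
|p1 - p2|^2 = 1^2 + 3^2 + 2^2
= 1 + 9 + 4
= 14


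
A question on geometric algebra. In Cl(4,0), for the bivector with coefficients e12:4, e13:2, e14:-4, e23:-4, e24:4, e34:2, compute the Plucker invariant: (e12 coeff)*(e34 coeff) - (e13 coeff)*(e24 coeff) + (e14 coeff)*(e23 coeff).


Plucker relation: af - be + cd
a*f = 4*2 = 8
b*e = 2*4 = 8
c*d = (-4)*(-4) = 16
af - be + cd = 8 - 8 + 16
= 16


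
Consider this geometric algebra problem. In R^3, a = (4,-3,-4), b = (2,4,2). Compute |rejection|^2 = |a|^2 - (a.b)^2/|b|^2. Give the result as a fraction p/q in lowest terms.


|a|^2 = 4^2 + (-3)^2 + (-4)^2 = 41
|b|^2 = 2^2 + 4^2 + 2^2 = 24
a . b = 4*2 + (-3)*4 + (-4)*2 = -12
(a.b)^2 = (-12)^2 = 144
|rej|^2 = 41 - 144/24
= (984 - 144)/24
= 840/24
In lowest terms: 35/1


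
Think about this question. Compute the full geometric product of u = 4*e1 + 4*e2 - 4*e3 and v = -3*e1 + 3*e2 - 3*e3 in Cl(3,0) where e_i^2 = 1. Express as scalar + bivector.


In Cl(3,0): e_i^2 = 1, e_ie_j = -e_je_i for i != j.
Scalar part = u . v = 4*(-3) + 4*3 + (-4)*(-3)
= -12 + 12 + 12 = 12
e12 coeff = 4*3 - 4*(-3) = 12 - (-12) = 24
e13 coeff = 4*(-3) - (-4)*(-3) = -12 - 12 = -24
e23 coeff = 4*(-3) - (-4)*3 = -12 - (-12) = 0
uv = 12 + 24*e12 - 24*e13 + 0*e23


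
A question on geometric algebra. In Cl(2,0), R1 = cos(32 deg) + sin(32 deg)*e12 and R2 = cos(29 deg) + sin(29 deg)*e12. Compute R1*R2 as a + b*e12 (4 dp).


Same-plane rotors commute and their half-angles add:
R1*R2 = cos(a1 + a2) + sin(a1 + a2)*e12.
a1 + a2 = 32 + 29 = 61 deg
cos(61 deg) = 0.4848
sin(61 deg) = 0.8746
R1*R2 = 0.4848 + 0.8746*e12


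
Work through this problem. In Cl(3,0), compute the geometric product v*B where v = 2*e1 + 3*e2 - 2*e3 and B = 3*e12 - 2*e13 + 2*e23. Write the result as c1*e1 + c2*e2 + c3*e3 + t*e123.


vB has grade-1 (vector) and grade-3 (trivector) parts: vB = (v _| B) + (v ^ B).
Vector part <vB>_1:
  e1: -v2*b12 - v3*b13 = -(3)*(3) - (-2)*(-2) = -13
  e2: v1*b12 - v3*b23 = (2)*(3) - (-2)*(2) = 10
  e3: v1*b13 + v2*b23 = (2)*(-2) + (3)*(2) = 2
Trivector part <vB>_3:
  e123: v1*b23 - v2*b13 + v3*b12 = (2)*(2) - (3)*(-2) + (-2)*(3) = 4
vB = -13*e1 + 10*e2 + 2*e3 + 4*e123


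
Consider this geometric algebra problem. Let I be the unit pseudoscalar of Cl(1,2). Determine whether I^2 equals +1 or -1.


The pseudoscalar I = e1...e_n (product of all n generators) of Cl(p,q) satisfies I^2 = (-1)^(q + n(n-1)/2).
p = 1, q = 2, n = p + q = 3
n(n-1)/2 = 3 * 2 / 2 = 3
Exponent = q + n(n-1)/2 = 2 + 3 = 5
I^2 = (-1)^5 = -1


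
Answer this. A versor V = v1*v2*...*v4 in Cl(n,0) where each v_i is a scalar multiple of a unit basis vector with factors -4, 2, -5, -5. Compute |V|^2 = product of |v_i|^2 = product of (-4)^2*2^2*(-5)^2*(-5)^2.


Each vector v_i has |v_i|^2 = s_i^2
Squared scales: (-4)^2 = 16, 2^2 = 4, (-5)^2 = 25, (-5)^2 = 25
|V|^2 = 16 * 4 * 25 * 25
= 40000


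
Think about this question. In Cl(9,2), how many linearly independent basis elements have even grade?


Even subalgebra dimension = 2^(n-1)
n = 9 + 2 = 11
2^(11 - 1) = 2^10 = 1024
Verification: sum of C(11,k) for even k = 1 + 55 + 330 + 462 + 165 + 11 = 1024
Result = 1024


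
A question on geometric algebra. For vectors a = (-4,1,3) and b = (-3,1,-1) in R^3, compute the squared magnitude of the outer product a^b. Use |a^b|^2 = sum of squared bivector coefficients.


a wedge b = (a1*b2 - a2*b1)*e12 + (a1*b3 - a3*b1)*e13 + (a2*b3 - a3*b2)*e23
e12 coeff: (-4)*1 - 1*(-3) = -4 - (-3) = -1
e13 coeff: (-4)*(-1) - 3*(-3) = 4 - (-9) = 13
e23 coeff: 1*(-1) - 3*1 = -1 - 3 = -4
|a wedge b|^2 = (-1)^2 + 13^2 + (-4)^2
= 1 + 169 + 16
= 186


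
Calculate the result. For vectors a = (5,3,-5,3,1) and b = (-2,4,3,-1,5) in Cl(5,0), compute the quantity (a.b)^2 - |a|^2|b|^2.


a . b = 5*(-2) + 3*4 + (-5)*3 + 3*(-1) + 1*5
= -10 + 12 + (-15) + (-3) + 5 = -11
|a|^2 = 5^2 + 3^2 + (-5)^2 + 3^2 + 1^2 = 69
|b|^2 = (-2)^2 + 4^2 + 3^2 + (-1)^2 + 5^2 = 55
(a.b)^2 = (-11)^2 = 121
|a|^2 * |b|^2 = 69 * 55 = 3795
Result = 121 - 3795 = -3674


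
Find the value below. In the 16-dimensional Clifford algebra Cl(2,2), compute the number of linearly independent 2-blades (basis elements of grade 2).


Number of grade-k basis blades in Cl(p,q) with n = p + q is C(n, k).
n = 2 + 2 = 4
C(4, 2) = 4! / (2! * 2!)
= 24 / (2 * 2)
= 6


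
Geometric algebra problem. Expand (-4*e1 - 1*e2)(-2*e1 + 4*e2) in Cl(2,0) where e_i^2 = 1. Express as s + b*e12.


Expand: (-4*e1 - 1*e2)(-2*e1 + 4*e2)
= (-4)*(-2)*e1e1 + (-4)*4*e1e2 + (-1)*(-2)*e2e1 + (-1)*4*e2e2
Using e1^2 = e2^2 = 1, e2e1 = -e1e2:
Scalar part s = (-4)*(-2) + (-1)*4 = 8 + (-4) = 4
Bivector part b = (-4)*4 - (-1)*(-2) = -16 - 2 = -18
uv = 4 - 18*e12


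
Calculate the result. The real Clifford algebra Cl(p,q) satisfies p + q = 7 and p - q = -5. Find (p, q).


We need p + q = 7 and p - q = -5.
Adding: 2p = 7 + (-5) = 2, so p = 1.
Then q = 7 - 1 = 6.
(p, q) = (1, 6)


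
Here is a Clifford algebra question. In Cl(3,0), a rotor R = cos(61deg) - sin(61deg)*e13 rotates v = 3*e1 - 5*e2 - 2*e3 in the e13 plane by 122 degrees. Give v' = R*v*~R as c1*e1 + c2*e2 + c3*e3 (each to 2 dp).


Rotor R = cos(61deg) - sin(61deg)*e13
Rotation angle theta = 2 * 61 = 122 degrees in the e13 plane (e1 -> e3).
The component perpendicular to the plane (e2) is invariant: v'_2 = v2 = -5.00
cos(122deg) = -0.5299, sin(122deg) = 0.8480
v'_1 = v1*cos(theta) - v3*sin(theta) = 3*(-0.5299) - (-2)*0.8480 = 0.11
v'_3 = v1*sin(theta) + v3*cos(theta) = 3*0.8480 + (-2)*(-0.5299) = 3.60
v' = 0.11*e1 - 5.00*e2 + 3.60*e3


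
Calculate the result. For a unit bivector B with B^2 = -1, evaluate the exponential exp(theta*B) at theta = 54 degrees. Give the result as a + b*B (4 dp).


For a unit bivector B with B^2 = -1, the exponential series gives
e^(theta*B) = cos(theta) + sin(theta)*B (the GA analogue of Euler's formula).
theta = 54 degrees = 0.942478 rad
cos(54 deg) = 0.5878
sin(54 deg) = 0.8090
exp(theta*B) = 0.5878 + 0.8090*B


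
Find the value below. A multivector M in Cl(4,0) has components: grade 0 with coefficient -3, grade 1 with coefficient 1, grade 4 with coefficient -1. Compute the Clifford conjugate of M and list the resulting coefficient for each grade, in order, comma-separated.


Clifford conjugate sign for grade k: (-1)^(k(k+1)/2)
Grade 0: (-1)^(0*1/2) = (-1)^0 = 1, coeff -3 -> -3
Grade 1: (-1)^(1*2/2) = (-1)^1 = -1, coeff 1 -> -1
Grade 4: (-1)^(4*5/2) = (-1)^10 = 1, coeff -1 -> -1
Conjugated coefficients: -3, -1, -1


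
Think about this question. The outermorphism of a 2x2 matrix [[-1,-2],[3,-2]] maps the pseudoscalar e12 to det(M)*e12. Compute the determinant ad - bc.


The outermorphism of a linear map f sends e1^e2 to f(e1)^f(e2).
f(e1) = -1*e1 + 3*e2
f(e2) = -2*e1 - 2*e2
f(e1) ^ f(e2) = (-1*e1 + 3*e2) ^ (-2*e1 - 2*e2)
= (-1)*(-2)*e12 + 3*(-2)*e21
= (2 - (-6))*e12
= 8*e12
Coefficient = 8


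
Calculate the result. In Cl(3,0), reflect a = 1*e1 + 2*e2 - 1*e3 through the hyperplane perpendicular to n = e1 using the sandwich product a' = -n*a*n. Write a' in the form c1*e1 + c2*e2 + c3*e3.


Reflection formula: a' = -n*a*n, with n = e1 (unit vector, n^2 = 1).
For reflection through hyperplane perp to e1:
The component along e1 flips sign, others stay.
a = (1, 2, -1)
a' = (-1, 2, -1)
a' = -1*e1 + 2*e2 - 1*e3


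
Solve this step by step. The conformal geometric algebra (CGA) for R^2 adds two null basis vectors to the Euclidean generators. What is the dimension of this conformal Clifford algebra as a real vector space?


The conformal model of R^2 uses Cl(3,1): the 2 Euclidean generators plus two extra orthogonal generators e+ (e+^2 = +1) and e- (e-^2 = -1), from which the null vectors e0, einf are built.
Number of generators m = 2 + 2 = 4.
dim Cl(p,q) = 2^m = 2^4 = 16


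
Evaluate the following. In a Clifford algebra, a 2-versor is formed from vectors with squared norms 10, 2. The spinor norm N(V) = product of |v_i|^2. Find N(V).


Spinor norm N(V) = |v1|^2 * |v2|^2 * ... * |v2|^2
= 10 * 2
Running product: 10, 20
N(V) = 20


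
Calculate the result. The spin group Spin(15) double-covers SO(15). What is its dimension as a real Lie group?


Spin(n) double-covers SO(n); both have Lie algebra so(n) of dimension n(n-1)/2.
n = 15
n(n-1) = 15 * 14 = 210
dim Spin(15) = 210/2 = 105


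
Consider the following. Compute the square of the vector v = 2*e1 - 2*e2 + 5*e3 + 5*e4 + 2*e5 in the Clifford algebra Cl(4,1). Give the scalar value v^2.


v^2 = sum of c_i^2 * e_i^2
Positive signature terms (e_i^2 = +1): 2^2 + (-2)^2 + 5^2 + 5^2 = 58
Negative signature terms (e_j^2 = -1): 2^2 = 4
v^2 = 58 - 4 = 54


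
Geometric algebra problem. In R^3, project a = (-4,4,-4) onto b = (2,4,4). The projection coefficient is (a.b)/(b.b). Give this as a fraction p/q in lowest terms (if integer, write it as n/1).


Projection coefficient = (a . b) / (b . b)
a . b = (-4)*2 + 4*4 + (-4)*4
= -8 + 16 + (-16) = -8
b . b = 2^2 + 4^2 + 4^2
= 4 + 16 + 16 = 36
Coefficient = -8/36
In lowest terms: -2/9


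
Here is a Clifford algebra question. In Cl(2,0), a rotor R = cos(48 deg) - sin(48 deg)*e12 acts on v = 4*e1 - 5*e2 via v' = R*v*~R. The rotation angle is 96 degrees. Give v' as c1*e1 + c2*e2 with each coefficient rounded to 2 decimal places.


Rotor R = cos(48deg) - sin(48deg)*e12
Rotation angle theta = 2 * 48 = 96 degrees
v' = R*v*~R rotates v by theta.
cos(96deg) = -0.1045, sin(96deg) = 0.9945
v'_1 = 4*cos(96deg) - (-5)*sin(96deg)
= 4*(-0.1045) - (-5)*0.9945
= 4.55
v'_2 = 4*sin(96deg) + (-5)*cos(96deg)
= 4*0.9945 + (-5)*(-0.1045)
= 4.50
v' = 4.55*e1 + 4.50*e2


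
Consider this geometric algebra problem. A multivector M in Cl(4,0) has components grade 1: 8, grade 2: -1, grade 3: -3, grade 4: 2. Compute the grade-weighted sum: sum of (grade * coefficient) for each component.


Grade-weighted sum = sum of grade_k * coefficient_k
1*8 = 8
2*(-1) = -2
3*(-3) = -9
4*2 = 8
Total = 8 + (-2) + (-9) + 8 = 5


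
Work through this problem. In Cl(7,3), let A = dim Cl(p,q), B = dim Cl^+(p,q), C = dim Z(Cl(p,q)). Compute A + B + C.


n = 7 + 3 = 10
Total dim = 2^10 = 1024
Even subalgebra dim = 2^9 = 512
n is even, so center dim = 1
Sum = 1024 + 512 + 1 = 1537


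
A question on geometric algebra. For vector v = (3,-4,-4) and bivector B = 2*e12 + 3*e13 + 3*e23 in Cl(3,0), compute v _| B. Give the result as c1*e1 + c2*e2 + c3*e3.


Left contraction v _| B = <vB>_1 (grade-1 part of the geometric product vB).
Using e1_|e12 = e2, e2_|e12 = -e1, e1_|e13 = e3, e3_|e13 = -e1, e2_|e23 = e3, e3_|e23 = -e2:
e1 coeff: -v2*b12 - v3*b13 = -(-4)*(2) - (-4)*(3) = 20
e2 coeff: v1*b12 - v3*b23 = (3)*(2) - (-4)*(3) = 18
e3 coeff: v1*b13 + v2*b23 = (3)*(3) + (-4)*(3) = -3
v _| B = 20*e1 + 18*e2 - 3*e3


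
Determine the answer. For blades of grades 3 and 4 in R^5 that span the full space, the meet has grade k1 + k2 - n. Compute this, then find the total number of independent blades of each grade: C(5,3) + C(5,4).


Meet grade = grade(A) + grade(B) - n
= 3 + 4 - 5 = 2
C(5,3) = 10
C(5,4) = 5
dim_A + dim_B = 10 + 5 = 15


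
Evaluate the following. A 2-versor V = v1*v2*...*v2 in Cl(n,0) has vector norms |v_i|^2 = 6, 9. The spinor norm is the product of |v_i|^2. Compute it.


Spinor norm N(V) = |v1|^2 * |v2|^2 * ... * |v2|^2
= 6 * 9
Running product: 6, 54
N(V) = 54


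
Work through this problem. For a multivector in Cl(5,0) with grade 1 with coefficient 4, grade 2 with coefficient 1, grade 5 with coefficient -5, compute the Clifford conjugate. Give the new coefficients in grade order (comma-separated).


Clifford conjugate sign for grade k: (-1)^(k(k+1)/2)
Grade 1: (-1)^(1*2/2) = (-1)^1 = -1, coeff 4 -> -4
Grade 2: (-1)^(2*3/2) = (-1)^3 = -1, coeff 1 -> -1
Grade 5: (-1)^(5*6/2) = (-1)^15 = -1, coeff -5 -> 5
Conjugated coefficients: -4, -1, 5


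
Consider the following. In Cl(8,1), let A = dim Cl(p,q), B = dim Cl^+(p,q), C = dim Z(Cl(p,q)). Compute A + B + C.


n = 8 + 1 = 9
Total dim = 2^9 = 512
Even subalgebra dim = 2^8 = 256
n is odd, so center dim = 2
Sum = 512 + 256 + 2 = 770


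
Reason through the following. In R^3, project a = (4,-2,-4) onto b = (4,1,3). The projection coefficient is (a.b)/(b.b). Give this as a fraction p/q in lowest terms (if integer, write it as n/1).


Projection coefficient = (a . b) / (b . b)
a . b = 4*4 + (-2)*1 + (-4)*3
= 16 + (-2) + (-12) = 2
b . b = 4^2 + 1^2 + 3^2
= 16 + 1 + 9 = 26
Coefficient = 2/26
In lowest terms: 1/13


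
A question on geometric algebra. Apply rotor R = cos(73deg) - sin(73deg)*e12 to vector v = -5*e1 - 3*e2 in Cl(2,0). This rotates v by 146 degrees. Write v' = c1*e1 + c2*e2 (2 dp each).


Rotor R = cos(73deg) - sin(73deg)*e12
Rotation angle theta = 2 * 73 = 146 degrees
v' = R*v*~R rotates v by theta.
cos(146deg) = -0.8290, sin(146deg) = 0.5592
v'_1 = -5*cos(146deg) - (-3)*sin(146deg)
= -5*(-0.8290) - (-3)*0.5592
= 5.82
v'_2 = -5*sin(146deg) + (-3)*cos(146deg)
= -5*0.5592 + (-3)*(-0.8290)
= -0.31
v' = 5.82*e1 - 0.31*e2


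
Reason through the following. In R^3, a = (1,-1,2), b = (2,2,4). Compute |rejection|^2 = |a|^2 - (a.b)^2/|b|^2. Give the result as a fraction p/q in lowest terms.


|a|^2 = 1^2 + (-1)^2 + 2^2 = 6
|b|^2 = 2^2 + 2^2 + 4^2 = 24
a . b = 1*2 + (-1)*2 + 2*4 = 8
(a.b)^2 = 8^2 = 64
|rej|^2 = 6 - 64/24
= (144 - 64)/24
= 80/24
In lowest terms: 10/3


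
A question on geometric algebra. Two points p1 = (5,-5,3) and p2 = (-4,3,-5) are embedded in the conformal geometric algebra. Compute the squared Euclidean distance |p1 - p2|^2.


p1 - p2 = (9, -8, 8)
|p1 - p2|^2 = 9^2 + (-8)^2 + 8^2
= 81 + 64 + 64
= 209


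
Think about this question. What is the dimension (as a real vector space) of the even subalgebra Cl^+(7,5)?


Even subalgebra dimension = 2^(n-1)
n = 7 + 5 = 12
2^(12 - 1) = 2^11 = 2048
Verification: sum of C(12,k) for even k = 1 + 66 + 495 + 924 + 495 + 66 + 1 = 2048
Result = 2048


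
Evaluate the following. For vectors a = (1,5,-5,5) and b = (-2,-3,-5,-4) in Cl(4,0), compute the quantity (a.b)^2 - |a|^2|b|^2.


a . b = 1*(-2) + 5*(-3) + (-5)*(-5) + 5*(-4)
= -2 + (-15) + 25 + (-20) = -12
|a|^2 = 1^2 + 5^2 + (-5)^2 + 5^2 = 76
|b|^2 = (-2)^2 + (-3)^2 + (-5)^2 + (-4)^2 = 54
(a.b)^2 = (-12)^2 = 144
|a|^2 * |b|^2 = 76 * 54 = 4104
Result = 144 - 4104 = -3960


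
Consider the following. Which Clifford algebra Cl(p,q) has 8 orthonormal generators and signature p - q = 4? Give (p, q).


We need p + q = 8 and p - q = 4.
Adding: 2p = 8 + 4 = 12, so p = 6.
Then q = 8 - 6 = 2.
(p, q) = (6, 2)


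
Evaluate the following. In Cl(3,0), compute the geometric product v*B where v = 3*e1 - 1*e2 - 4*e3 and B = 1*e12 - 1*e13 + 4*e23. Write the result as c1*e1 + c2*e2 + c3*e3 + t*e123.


vB has grade-1 (vector) and grade-3 (trivector) parts: vB = (v _| B) + (v ^ B).
Vector part <vB>_1:
  e1: -v2*b12 - v3*b13 = -(-1)*(1) - (-4)*(-1) = -3
  e2: v1*b12 - v3*b23 = (3)*(1) - (-4)*(4) = 19
  e3: v1*b13 + v2*b23 = (3)*(-1) + (-1)*(4) = -7
Trivector part <vB>_3:
  e123: v1*b23 - v2*b13 + v3*b12 = (3)*(4) - (-1)*(-1) + (-4)*(1) = 7
vB = -3*e1 + 19*e2 - 7*e3 + 7*e123


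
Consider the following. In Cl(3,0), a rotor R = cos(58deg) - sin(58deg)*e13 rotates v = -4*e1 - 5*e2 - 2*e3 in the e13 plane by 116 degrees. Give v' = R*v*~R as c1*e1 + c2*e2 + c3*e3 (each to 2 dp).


Rotor R = cos(58deg) - sin(58deg)*e13
Rotation angle theta = 2 * 58 = 116 degrees in the e13 plane (e1 -> e3).
The component perpendicular to the plane (e2) is invariant: v'_2 = v2 = -5.00
cos(116deg) = -0.4384, sin(116deg) = 0.8988
v'_1 = v1*cos(theta) - v3*sin(theta) = -4*(-0.4384) - (-2)*0.8988 = 3.55
v'_3 = v1*sin(theta) + v3*cos(theta) = -4*0.8988 + (-2)*(-0.4384) = -2.72
v' = 3.55*e1 - 5.00*e2 - 2.72*e3


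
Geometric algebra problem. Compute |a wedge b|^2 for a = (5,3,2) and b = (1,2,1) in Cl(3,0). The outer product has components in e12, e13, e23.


a wedge b = (a1*b2 - a2*b1)*e12 + (a1*b3 - a3*b1)*e13 + (a2*b3 - a3*b2)*e23
e12 coeff: 5*2 - 3*1 = 10 - 3 = 7
e13 coeff: 5*1 - 2*1 = 5 - 2 = 3
e23 coeff: 3*1 - 2*2 = 3 - 4 = -1
|a wedge b|^2 = 7^2 + 3^2 + (-1)^2
= 49 + 9 + 1
= 59


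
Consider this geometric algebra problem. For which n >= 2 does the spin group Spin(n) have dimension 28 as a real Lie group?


dim Spin(n) = dim so(n) = n(n-1)/2.
Solve n(n-1)/2 = 28, i.e. n^2 - n - 56 = 0.
Discriminant = 1 + 8*28 = 225
n = (1 + sqrt(225))/2 = (1 + 15)/2 = 8


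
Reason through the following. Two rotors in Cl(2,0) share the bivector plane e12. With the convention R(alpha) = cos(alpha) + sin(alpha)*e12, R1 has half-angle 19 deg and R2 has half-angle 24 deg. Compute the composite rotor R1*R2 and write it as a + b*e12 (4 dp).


Same-plane rotors commute and their half-angles add:
R1*R2 = cos(a1 + a2) + sin(a1 + a2)*e12.
a1 + a2 = 19 + 24 = 43 deg
cos(43 deg) = 0.7314
sin(43 deg) = 0.6820
R1*R2 = 0.7314 + 0.6820*e12


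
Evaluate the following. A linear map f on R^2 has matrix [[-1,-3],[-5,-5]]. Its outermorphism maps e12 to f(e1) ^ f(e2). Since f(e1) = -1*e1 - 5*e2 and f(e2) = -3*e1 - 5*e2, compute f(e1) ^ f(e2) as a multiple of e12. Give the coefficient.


The outermorphism of a linear map f sends e1^e2 to f(e1)^f(e2).
f(e1) = -1*e1 - 5*e2
f(e2) = -3*e1 - 5*e2
f(e1) ^ f(e2) = (-1*e1 - 5*e2) ^ (-3*e1 - 5*e2)
= (-1)*(-5)*e12 + (-5)*(-3)*e21
= (5 - 15)*e12
= -10*e12
Coefficient = -10


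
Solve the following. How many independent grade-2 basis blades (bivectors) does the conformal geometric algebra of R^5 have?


The conformal model of R^5 uses Cl(6,1) with m = 5 + 2 = 7 generators.
Number of grade-2 blades = C(m, 2) = C(7, 2)
= 7*6/2 = 21


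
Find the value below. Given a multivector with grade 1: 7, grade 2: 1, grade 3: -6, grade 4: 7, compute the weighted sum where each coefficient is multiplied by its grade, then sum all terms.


Grade-weighted sum = sum of grade_k * coefficient_k
1*7 = 7
2*1 = 2
3*(-6) = -18
4*7 = 28
Total = 7 + 2 + (-18) + 28 = 19


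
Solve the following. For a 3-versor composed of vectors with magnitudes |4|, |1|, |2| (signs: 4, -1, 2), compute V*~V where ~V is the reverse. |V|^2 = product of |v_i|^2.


Each vector v_i has |v_i|^2 = s_i^2
Squared scales: 4^2 = 16, (-1)^2 = 1, 2^2 = 4
|V|^2 = 16 * 1 * 4
= 64


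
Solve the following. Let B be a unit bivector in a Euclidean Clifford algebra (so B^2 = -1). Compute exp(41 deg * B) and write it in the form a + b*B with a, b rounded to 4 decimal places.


For a unit bivector B with B^2 = -1, the exponential series gives
e^(theta*B) = cos(theta) + sin(theta)*B (the GA analogue of Euler's formula).
theta = 41 degrees = 0.715585 rad
cos(41 deg) = 0.7547
sin(41 deg) = 0.6561
exp(theta*B) = 0.7547 + 0.6561*B


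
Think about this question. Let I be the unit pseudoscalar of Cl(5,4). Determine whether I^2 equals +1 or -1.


The pseudoscalar I = e1...e_n (product of all n generators) of Cl(p,q) satisfies I^2 = (-1)^(q + n(n-1)/2).
p = 5, q = 4, n = p + q = 9
n(n-1)/2 = 9 * 8 / 2 = 36
Exponent = q + n(n-1)/2 = 4 + 36 = 40
I^2 = (-1)^40 = +1


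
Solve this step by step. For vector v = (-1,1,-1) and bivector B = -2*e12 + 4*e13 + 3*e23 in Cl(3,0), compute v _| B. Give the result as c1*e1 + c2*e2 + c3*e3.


Left contraction v _| B = <vB>_1 (grade-1 part of the geometric product vB).
Using e1_|e12 = e2, e2_|e12 = -e1, e1_|e13 = e3, e3_|e13 = -e1, e2_|e23 = e3, e3_|e23 = -e2:
e1 coeff: -v2*b12 - v3*b13 = -(1)*(-2) - (-1)*(4) = 6
e2 coeff: v1*b12 - v3*b23 = (-1)*(-2) - (-1)*(3) = 5
e3 coeff: v1*b13 + v2*b23 = (-1)*(4) + (1)*(3) = -1
v _| B = 6*e1 + 5*e2 - 1*e3


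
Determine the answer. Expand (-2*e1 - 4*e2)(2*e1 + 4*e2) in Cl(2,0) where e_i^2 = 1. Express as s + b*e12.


Expand: (-2*e1 - 4*e2)(2*e1 + 4*e2)
= (-2)*2*e1e1 + (-2)*4*e1e2 + (-4)*2*e2e1 + (-4)*4*e2e2
Using e1^2 = e2^2 = 1, e2e1 = -e1e2:
Scalar part s = (-2)*2 + (-4)*4 = -4 + (-16) = -20
Bivector part b = (-2)*4 - (-4)*2 = -8 - (-8) = 0
uv = -20 + 0*e12


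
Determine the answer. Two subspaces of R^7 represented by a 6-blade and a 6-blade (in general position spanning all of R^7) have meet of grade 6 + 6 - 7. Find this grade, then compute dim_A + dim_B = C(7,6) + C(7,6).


Meet grade = grade(A) + grade(B) - n
= 6 + 6 - 7 = 5
C(7,6) = 7
C(7,6) = 7
dim_A + dim_B = 7 + 7 = 14


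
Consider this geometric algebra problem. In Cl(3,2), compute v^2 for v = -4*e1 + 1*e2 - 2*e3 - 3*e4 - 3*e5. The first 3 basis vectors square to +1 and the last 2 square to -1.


v^2 = sum of c_i^2 * e_i^2
Positive signature terms (e_i^2 = +1): (-4)^2 + 1^2 + (-2)^2 = 21
Negative signature terms (e_j^2 = -1): (-3)^2 + (-3)^2 = 18
v^2 = 21 - 18 = 3


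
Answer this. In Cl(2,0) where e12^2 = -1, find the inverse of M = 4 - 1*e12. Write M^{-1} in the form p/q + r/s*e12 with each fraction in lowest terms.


M = 4 - 1*e12, where e12^2 = -1.
Since M commutes with its reverse ~M = a - b*e12, M * ~M = a^2 - b^2*e12^2 = a^2 + b^2.
So M^{-1} = ~M / (a^2 + b^2) = (a - b*e12)/(a^2 + b^2).
a^2 + b^2 = 16 + 1 = 17
Scalar part = 4/17 = 4/17
Bivector coeff = 1/17 = 1/17
M^{-1} = 4/17 + 1/17*e12


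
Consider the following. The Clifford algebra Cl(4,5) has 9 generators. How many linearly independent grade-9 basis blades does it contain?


Number of grade-k basis blades in Cl(p,q) with n = p + q is C(n, k).
n = 4 + 5 = 9
C(9, 9) = 9! / (9! * 0!)
= 362880 / (362880 * 1)
= 1


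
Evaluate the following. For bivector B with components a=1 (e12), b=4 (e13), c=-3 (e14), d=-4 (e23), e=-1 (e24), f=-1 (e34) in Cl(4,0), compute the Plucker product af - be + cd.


Plucker relation: af - be + cd
a*f = 1*(-1) = -1
b*e = 4*(-1) = -4
c*d = (-3)*(-4) = 12
af - be + cd = -1 - (-4) + 12
= 15


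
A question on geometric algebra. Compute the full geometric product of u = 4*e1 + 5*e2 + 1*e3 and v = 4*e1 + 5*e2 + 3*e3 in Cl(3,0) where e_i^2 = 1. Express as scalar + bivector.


In Cl(3,0): e_i^2 = 1, e_ie_j = -e_je_i for i != j.
Scalar part = u . v = 4*4 + 5*5 + 1*3
= 16 + 25 + 3 = 44
e12 coeff = 4*5 - 5*4 = 20 - 20 = 0
e13 coeff = 4*3 - 1*4 = 12 - 4 = 8
e23 coeff = 5*3 - 1*5 = 15 - 5 = 10
uv = 44 + 0*e12 + 8*e13 + 10*e23


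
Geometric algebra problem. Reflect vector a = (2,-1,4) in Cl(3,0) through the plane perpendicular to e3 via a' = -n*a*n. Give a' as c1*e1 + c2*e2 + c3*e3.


Reflection formula: a' = -n*a*n, with n = e3 (unit vector, n^2 = 1).
For reflection through hyperplane perp to e3:
The component along e3 flips sign, others stay.
a = (2, -1, 4)
a' = (2, -1, -4)
a' = 2*e1 - 1*e2 - 4*e3


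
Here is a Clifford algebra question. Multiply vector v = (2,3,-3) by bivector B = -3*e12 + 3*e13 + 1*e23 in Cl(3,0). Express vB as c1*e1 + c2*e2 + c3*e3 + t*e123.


vB has grade-1 (vector) and grade-3 (trivector) parts: vB = (v _| B) + (v ^ B).
Vector part <vB>_1:
  e1: -v2*b12 - v3*b13 = -(3)*(-3) - (-3)*(3) = 18
  e2: v1*b12 - v3*b23 = (2)*(-3) - (-3)*(1) = -3
  e3: v1*b13 + v2*b23 = (2)*(3) + (3)*(1) = 9
Trivector part <vB>_3:
  e123: v1*b23 - v2*b13 + v3*b12 = (2)*(1) - (3)*(3) + (-3)*(-3) = 2
vB = 18*e1 - 3*e2 + 9*e3 + 2*e123
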